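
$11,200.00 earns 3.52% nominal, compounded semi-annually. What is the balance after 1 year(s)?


Formula: FV = P * (1 + r/m)^(m*t)
Period rate: r/m = 0.0352 / 2 = 0.0176
Total periods: m*t = 2 * 1 = 2
Growth factor: (1 + 0.0176)^2 = 1.03551
FV = $11,200.00 * 1.03551 = $11,597.71

$11,597.71


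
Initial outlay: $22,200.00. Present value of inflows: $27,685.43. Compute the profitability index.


Formula: PI = PV(cash flows) / initial investment
Substituting: PI = $27,685.43 / $22,200.00
PI = 1.2471

1.2471


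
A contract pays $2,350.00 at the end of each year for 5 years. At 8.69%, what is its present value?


Formula: PV = PMT * (1 - (1+r)^(-n)) / r
Discount factor: (1 + 0.0869)^(-5) = 0.659253
Bracket: 1 - 0.659253 = 0.340747
PV = $2,350.00 * 0.340747 / 0.0869 = $9,214.68

$9,214.68


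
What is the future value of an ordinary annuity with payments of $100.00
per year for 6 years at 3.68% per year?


Formula: FV = PMT * ((1+r)^n - 1) / r
Growth factor: (1 + 0.0368)^6 = 1.242138
Numerator: 1.242138 - 1 = 0.242138
FV = $100.00 * 0.242138 / 0.0368 = $657.98

$657.98


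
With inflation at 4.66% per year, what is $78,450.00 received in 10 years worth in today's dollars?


Formula: Real value = nominal / (1 + inflation)^years
Price level: (1 + 0.0466)^10 = 1.576911
Real value = $78,450.00 / 1.576911 = $49,749.15

$49,749.15


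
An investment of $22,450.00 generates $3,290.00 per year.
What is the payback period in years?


Formula: Payback = investment / annual cash flow
Substituting: Payback = $22,450.00 / $3,290.00
Payback = 6.8237 years

6.8237 years


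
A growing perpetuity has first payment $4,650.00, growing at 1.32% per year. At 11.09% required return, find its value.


Formula: PV = C / (r - g)
Spread: r - g = 0.1109 - 0.0132 = 0.0977
Substituting: PV = $4,650.00 / 0.0977
PV = $47,594.68

$47,594.68


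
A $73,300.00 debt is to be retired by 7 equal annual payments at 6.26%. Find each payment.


Formula: PMT = PV * r / (1 - (1+r)^(-n))
Denominator: 1 - (1 + 0.0626)^(-7) = 0.346251
Numerator: $73,300.00 * 0.0626 = 4588.58
PMT = 4588.58 / 0.346251 = $13,252.19

$13,252.19


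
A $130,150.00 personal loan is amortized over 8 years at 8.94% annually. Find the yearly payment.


Formula: PMT = PV * r / (1 - (1+r)^(-n))
Denominator: 1 - (1 + 0.0894)^(-8) = 0.495918
Numerator: $130,150.00 * 0.0894 = 11635.41
PMT = 11635.41 / 0.495918 = $23,462.36

$23,462.36


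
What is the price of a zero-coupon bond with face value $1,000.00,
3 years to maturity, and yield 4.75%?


Formula: Price = FV / (1 + r)^n
Substituting: Price = $1,000.00 / (1 + 0.0475)^3
Discount factor: (1.0475)^3 = 1.149376
Price = $1,000.00 / 1.149376 = $870.04

$870.04


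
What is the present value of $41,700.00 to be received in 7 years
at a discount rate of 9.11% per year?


Formula: PV = FV / (1 + r)^n
Substituting: PV = $41,700.00 / (1 + 0.0911)^7
Discount factor: (1.0911)^7 = 1.840992
PV = $41,700.00 / 1.840992 = $22,650.83

$22,650.83


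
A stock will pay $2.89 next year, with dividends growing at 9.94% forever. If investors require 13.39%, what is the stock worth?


Formula: P = D1 / (r - g)
Spread: r - g = 0.1339 - 0.0994 = 0.0345
Substituting: P = $2.89 / 0.0345
P = $83.77

$83.77


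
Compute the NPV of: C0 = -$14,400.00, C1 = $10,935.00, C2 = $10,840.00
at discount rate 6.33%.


Formula: NPV = C0 + C1/(1+r) + C2/(1+r)^2
Discount C1: $10,935.00 / (1 + 0.0633) = $10,284.02
Discount C2: $10,840.00 / (1 + 0.0633)^2 = $9,587.77
NPV = -$14,400.00 + $10,284.02 + $9,587.77 = $5,471.79

$5,471.79


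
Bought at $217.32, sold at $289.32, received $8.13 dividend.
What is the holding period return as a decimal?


Formula: HPR = (P1 - P0 + D) / P0
Gain: $289.32 - $217.32 + $8.13 = $80.13
HPR = $80.13 / $217.32 = 0.3687

0.3687


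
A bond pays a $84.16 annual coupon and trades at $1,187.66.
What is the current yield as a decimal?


Formula: Current yield = annual coupon / price
Substituting: CY = $84.16 / $1,187.66
CY = 0.070862

0.070862


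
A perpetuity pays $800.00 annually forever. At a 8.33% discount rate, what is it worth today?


Formula: PV = C / r
Substituting: PV = $800.00 / 0.0833
PV = $9,603.84

$9,603.84


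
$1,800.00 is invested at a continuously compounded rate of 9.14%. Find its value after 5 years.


Formula: FV = P * e^(r*t)
Exponent: r*t = 0.0914 * 5 = 0.457
e^(0.457) = 1.579329
FV = $1,800.00 * 1.579329 = $2,842.79

$2,842.79


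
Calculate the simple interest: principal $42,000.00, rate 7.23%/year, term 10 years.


Formula: I = P * r * t
Substituting: I = $42,000.00 * 0.0723 * 10
Step: I = $42,000.00 * 0.723
I = $30,366.00

$30,366.00


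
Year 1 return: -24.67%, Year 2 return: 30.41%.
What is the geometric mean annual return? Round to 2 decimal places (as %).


Formula: Geometric mean = ((1+r1)*(1+r2))^(1/2) - 1
Product: (1 + -0.2467) * (1 + 0.3041) = 0.7533 * 1.3041 = 0.982379
Square root: 0.982379^0.5 = 0.99115
Geometric mean = 0.99115 - 1 = -0.00885
As percentage: -0.88%

-0.88%


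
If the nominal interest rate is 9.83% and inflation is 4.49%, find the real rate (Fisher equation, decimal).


Formula: (1 + r_real) = (1 + r_nom) / (1 + inflation)
Substituting: (1 + r_real) = 1.0983 / 1.0449
(1 + r_real) = 1.051105
r_real = 1.051105 - 1 = 0.051105

0.051105


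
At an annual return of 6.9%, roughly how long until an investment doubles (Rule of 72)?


Formula: Years ≈ 72 / r
Substituting: Years ≈ 72 / 6.9
Years ≈ 10.4

10.4 years


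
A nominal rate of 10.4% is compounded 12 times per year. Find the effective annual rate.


Formula: EAR = (1 + r/m)^m - 1
Period rate: r/m = 0.104 / 12 = 0.008667
Compounding: (1 + 0.008667)^12 = 1.109103
EAR = 1.109103 - 1 = 0.109103

0.109103


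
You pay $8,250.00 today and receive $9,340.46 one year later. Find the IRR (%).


Formula: IRR = C1/C0 - 1
Substituting: IRR = $9,340.46 / $8,250.00 - 1
Ratio: 1.132177 - 1 = 0.132177
IRR = 13.2177%

13.2177%


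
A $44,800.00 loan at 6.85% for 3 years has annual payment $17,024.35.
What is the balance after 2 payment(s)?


Formula: Balance = PV*(1+r)^k - PMT*((1+r)^k - 1)/r
Growth: (1 + 0.0685)^2 = 1.141692
Accumulated factor: ((1+r)^k - 1)/r = 2.0685
Balance = $44,800.00 * 1.141692 - $17,024.35 * 2.0685
Balance = $15,932.94

$15,932.94


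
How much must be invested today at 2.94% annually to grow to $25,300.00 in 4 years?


Formula: PV = FV / (1 + r)^n
Substituting: PV = $25,300.00 / (1 + 0.0294)^4
Discount factor: (1.0294)^4 = 1.122889
PV = $25,300.00 / 1.122889 = $22,531.18

$22,531.18


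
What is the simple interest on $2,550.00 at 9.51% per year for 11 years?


Formula: I = P * r * t
Substituting: I = $2,550.00 * 0.0951 * 11
Step: I = $2,550.00 * 1.0461
I = $2,667.56

$2,667.56


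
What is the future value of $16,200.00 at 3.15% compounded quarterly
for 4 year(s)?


Formula: FV = P * (1 + r/m)^(m*t)
Period rate: r/m = 0.0315 / 4 = 0.007875
Total periods: m*t = 4 * 4 = 16
Growth factor: (1 + 0.007875)^16 = 1.133722
FV = $16,200.00 * 1.133722 = $18,366.30

$18,366.30


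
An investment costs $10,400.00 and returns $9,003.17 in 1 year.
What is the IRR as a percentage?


Formula: IRR = C1/C0 - 1
Substituting: IRR = $9,003.17 / $10,400.00 - 1
Ratio: 0.865689 - 1 = -0.134311
IRR = -13.4311%

-13.4311%


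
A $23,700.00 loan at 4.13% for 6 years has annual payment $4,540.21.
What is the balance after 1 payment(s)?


Formula: Balance = PV*(1+r)^k - PMT*((1+r)^k - 1)/r
Growth: (1 + 0.0413)^1 = 1.0413
Accumulated factor: ((1+r)^k - 1)/r = 1.0
Balance = $23,700.00 * 1.0413 - $4,540.21 * 1.0
Balance = $20,138.60

$20,138.60


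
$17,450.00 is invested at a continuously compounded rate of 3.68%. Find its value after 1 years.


Formula: FV = P * e^(r*t)
Exponent: r*t = 0.0368 * 1 = 0.0368
e^(0.0368) = 1.037486
FV = $17,450.00 * 1.037486 = $18,104.12

$18,104.12


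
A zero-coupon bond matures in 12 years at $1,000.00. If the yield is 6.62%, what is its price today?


Formula: Price = FV / (1 + r)^n
Substituting: Price = $1,000.00 / (1 + 0.0662)^12
Discount factor: (1.0662)^12 = 2.158063
Price = $1,000.00 / 2.158063 = $463.38

$463.38


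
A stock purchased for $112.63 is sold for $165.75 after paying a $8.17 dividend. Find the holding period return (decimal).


Formula: HPR = (P1 - P0 + D) / P0
Gain: $165.75 - $112.63 + $8.17 = $61.29
HPR = $61.29 / $112.63 = 0.5442

0.5442


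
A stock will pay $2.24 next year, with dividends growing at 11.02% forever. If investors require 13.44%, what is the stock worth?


Formula: P = D1 / (r - g)
Spread: r - g = 0.1344 - 0.1102 = 0.0242
Substituting: P = $2.24 / 0.0242
P = $92.56

$92.56


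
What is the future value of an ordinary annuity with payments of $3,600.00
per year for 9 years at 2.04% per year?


Formula: FV = PMT * ((1+r)^n - 1) / r
Growth factor: (1 + 0.0204)^9 = 1.199317
Numerator: 1.199317 - 1 = 0.199317
FV = $3,600.00 * 0.199317 / 0.0204 = $35,173.62

$35,173.62


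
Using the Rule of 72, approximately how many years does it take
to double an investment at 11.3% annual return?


Formula: Years ≈ 72 / r
Substituting: Years ≈ 72 / 11.3
Years ≈ 6.4

6.4 years


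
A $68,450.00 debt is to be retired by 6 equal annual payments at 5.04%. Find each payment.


Formula: PMT = PV * r / (1 - (1+r)^(-n))
Denominator: 1 - (1 + 0.0504)^(-6) = 0.255488
Numerator: $68,450.00 * 0.0504 = 3449.88
PMT = 3449.88 / 0.255488 = $13,503.10

$13,503.10


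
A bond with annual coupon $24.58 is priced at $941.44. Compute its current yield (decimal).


Formula: Current yield = annual coupon / price
Substituting: CY = $24.58 / $941.44
CY = 0.026109

0.026109


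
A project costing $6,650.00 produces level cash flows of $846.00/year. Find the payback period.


Formula: Payback = investment / annual cash flow
Substituting: Payback = $6,650.00 / $846.00
Payback = 7.8605 years

7.8605 years


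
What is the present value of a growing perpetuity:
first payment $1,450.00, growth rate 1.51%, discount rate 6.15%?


Formula: PV = C / (r - g)
Spread: r - g = 0.0615 - 0.0151 = 0.0464
Substituting: PV = $1,450.00 / 0.0464
PV = $31,250.00

$31,250.00


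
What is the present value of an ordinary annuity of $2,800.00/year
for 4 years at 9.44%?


Formula: PV = PMT * (1 - (1+r)^(-n)) / r
Discount factor: (1 + 0.0944)^(-4) = 0.697101
Bracket: 1 - 0.697101 = 0.302899
PV = $2,800.00 * 0.302899 / 0.0944 = $8,984.29

$8,984.29


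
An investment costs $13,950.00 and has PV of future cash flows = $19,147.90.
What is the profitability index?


Formula: PI = PV(cash flows) / initial investment
Substituting: PI = $19,147.90 / $13,950.00
PI = 1.3726

1.3726


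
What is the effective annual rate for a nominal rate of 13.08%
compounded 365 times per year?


Formula: EAR = (1 + r/m)^m - 1
Period rate: r/m = 0.1308 / 365 = 0.000358
Compounding: (1 + 0.000358)^365 = 1.139713
EAR = 1.139713 - 1 = 0.139713

0.139713


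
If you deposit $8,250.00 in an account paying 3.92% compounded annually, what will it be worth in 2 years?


Formula: FV = P * (1 + r)^n
Substituting: FV = $8,250.00 * (1 + 0.0392)^2
Growth factor: (1.0392)^2 = 1.079937
FV = $8,250.00 * 1.079937 = $8,909.48

$8,909.48


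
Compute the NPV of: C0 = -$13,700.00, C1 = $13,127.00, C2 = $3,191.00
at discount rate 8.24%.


Formula: NPV = C0 + C1/(1+r) + C2/(1+r)^2
Discount C1: $13,127.00 / (1 + 0.0824) = $12,127.68
Discount C2: $3,191.00 / (1 + 0.0824)^2 = $2,723.65
NPV = -$13,700.00 + $12,127.68 + $2,723.65 = $1,151.33

$1,151.33


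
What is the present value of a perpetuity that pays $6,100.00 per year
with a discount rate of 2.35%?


Formula: PV = C / r
Substituting: PV = $6,100.00 / 0.0235
PV = $259,574.47

$259,574.47


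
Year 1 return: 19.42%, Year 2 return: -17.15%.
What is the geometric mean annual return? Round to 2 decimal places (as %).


Formula: Geometric mean = ((1+r1)*(1+r2))^(1/2) - 1
Product: (1 + 0.1942) * (1 + -0.1715) = 1.1942 * 0.8285 = 0.989395
Square root: 0.989395^0.5 = 0.994683
Geometric mean = 0.994683 - 1 = -0.005317
As percentage: -0.53%

-0.53%


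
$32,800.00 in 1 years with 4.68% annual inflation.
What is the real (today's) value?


Formula: Real value = nominal / (1 + inflation)^years
Price level: (1 + 0.0468)^1 = 1.0468
Real value = $32,800.00 / 1.0468 = $31,333.59

$31,333.59


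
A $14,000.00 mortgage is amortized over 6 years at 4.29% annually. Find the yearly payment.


Formula: PMT = PV * r / (1 - (1+r)^(-n))
Denominator: 1 - (1 + 0.0429)^(-6) = 0.22278
Numerator: $14,000.00 * 0.0429 = 600.6
PMT = 600.6 / 0.22278 = $2,695.93

$2,695.93


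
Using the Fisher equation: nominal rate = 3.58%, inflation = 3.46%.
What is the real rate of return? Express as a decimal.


Formula: (1 + r_real) = (1 + r_nom) / (1 + inflation)
Substituting: (1 + r_real) = 1.0358 / 1.0346
(1 + r_real) = 1.00116
r_real = 1.00116 - 1 = 0.00116

0.00116


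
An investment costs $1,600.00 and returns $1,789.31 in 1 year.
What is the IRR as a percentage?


Formula: IRR = C1/C0 - 1
Substituting: IRR = $1,789.31 / $1,600.00 - 1
Ratio: 1.118319 - 1 = 0.118319
IRR = 11.8319%

11.8319%


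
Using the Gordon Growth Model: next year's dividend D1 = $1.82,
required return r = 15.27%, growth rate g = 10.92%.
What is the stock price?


Formula: P = D1 / (r - g)
Spread: r - g = 0.1527 - 0.1092 = 0.0435
Substituting: P = $1.82 / 0.0435
P = $41.84

$41.84


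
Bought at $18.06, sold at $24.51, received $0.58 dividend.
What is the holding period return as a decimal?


Formula: HPR = (P1 - P0 + D) / P0
Gain: $24.51 - $18.06 + $0.58 = $7.03
HPR = $7.03 / $18.06 = 0.3893

0.3893


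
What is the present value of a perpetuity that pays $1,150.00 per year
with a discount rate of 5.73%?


Formula: PV = C / r
Substituting: PV = $1,150.00 / 0.0573
PV = $20,069.81

$20,069.81


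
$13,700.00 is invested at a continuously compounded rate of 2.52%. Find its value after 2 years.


Formula: FV = P * e^(r*t)
Exponent: r*t = 0.0252 * 2 = 0.0504
e^(0.0504) = 1.051692
FV = $13,700.00 * 1.051692 = $14,408.18

$14,408.18


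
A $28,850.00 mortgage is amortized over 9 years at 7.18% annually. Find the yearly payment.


Formula: PMT = PV * r / (1 - (1+r)^(-n))
Denominator: 1 - (1 + 0.0718)^(-9) = 0.464233
Numerator: $28,850.00 * 0.0718 = 2071.43
PMT = 2071.43 / 0.464233 = $4,462.05

$4,462.05


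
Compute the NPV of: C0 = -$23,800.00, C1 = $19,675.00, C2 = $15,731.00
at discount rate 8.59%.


Formula: NPV = C0 + C1/(1+r) + C2/(1+r)^2
Discount C1: $19,675.00 / (1 + 0.0859) = $18,118.61
Discount C2: $15,731.00 / (1 + 0.0859)^2 = $13,340.64
NPV = -$23,800.00 + $18,118.61 + $13,340.64 = $7,659.25

$7,659.25


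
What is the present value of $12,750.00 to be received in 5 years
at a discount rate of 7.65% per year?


Formula: PV = FV / (1 + r)^n
Substituting: PV = $12,750.00 / (1 + 0.0765)^5
Discount factor: (1.0765)^5 = 1.445673
PV = $12,750.00 / 1.445673 = $8,819.42

$8,819.42


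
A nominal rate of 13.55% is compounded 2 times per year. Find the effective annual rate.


Formula: EAR = (1 + r/m)^m - 1
Period rate: r/m = 0.1355 / 2 = 0.06775
Compounding: (1 + 0.06775)^2 = 1.14009
EAR = 1.14009 - 1 = 0.14009

0.14009


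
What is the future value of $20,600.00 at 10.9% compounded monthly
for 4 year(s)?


Formula: FV = P * (1 + r/m)^(m*t)
Period rate: r/m = 0.109 / 12 = 0.009083
Total periods: m*t = 12 * 4 = 48
Growth factor: (1 + 0.009083)^48 = 1.543468
FV = $20,600.00 * 1.543468 = $31,795.44

$31,795.44


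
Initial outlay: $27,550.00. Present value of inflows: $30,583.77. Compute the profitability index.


Formula: PI = PV(cash flows) / initial investment
Substituting: PI = $30,583.77 / $27,550.00
PI = 1.1101

1.1101


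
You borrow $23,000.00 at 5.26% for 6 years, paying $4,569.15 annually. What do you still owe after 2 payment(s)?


Formula: Balance = PV*(1+r)^k - PMT*((1+r)^k - 1)/r
Growth: (1 + 0.0526)^2 = 1.107967
Accumulated factor: ((1+r)^k - 1)/r = 2.0526
Balance = $23,000.00 * 1.107967 - $4,569.15 * 2.0526
Balance = $16,104.60

$16,104.60


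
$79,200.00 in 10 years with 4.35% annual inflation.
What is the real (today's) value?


Formula: Real value = nominal / (1 + inflation)^years
Price level: (1 + 0.0435)^10 = 1.530821
Real value = $79,200.00 / 1.530821 = $51,736.93

$51,736.93


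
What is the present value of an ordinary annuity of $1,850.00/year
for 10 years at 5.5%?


Formula: PV = PMT * (1 - (1+r)^(-n)) / r
Discount factor: (1 + 0.055)^(-10) = 0.585431
Bracket: 1 - 0.585431 = 0.414569
PV = $1,850.00 * 0.414569 / 0.055 = $13,944.61

$13,944.61


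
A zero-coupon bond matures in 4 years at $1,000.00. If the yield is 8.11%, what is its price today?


Formula: Price = FV / (1 + r)^n
Substituting: Price = $1,000.00 / (1 + 0.0811)^4
Discount factor: (1.0811)^4 = 1.36604
Price = $1,000.00 / 1.36604 = $732.04

$732.04


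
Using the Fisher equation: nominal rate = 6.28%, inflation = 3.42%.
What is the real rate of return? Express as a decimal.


Formula: (1 + r_real) = (1 + r_nom) / (1 + inflation)
Substituting: (1 + r_real) = 1.0628 / 1.0342
(1 + r_real) = 1.027654
r_real = 1.027654 - 1 = 0.027654

0.027654


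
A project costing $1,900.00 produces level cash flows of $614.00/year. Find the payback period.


Formula: Payback = investment / annual cash flow
Substituting: Payback = $1,900.00 / $614.00
Payback = 3.0945 years

3.0945 years


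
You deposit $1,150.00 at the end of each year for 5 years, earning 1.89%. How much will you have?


Formula: FV = PMT * ((1+r)^n - 1) / r
Growth factor: (1 + 0.0189)^5 = 1.09814
Numerator: 1.09814 - 1 = 0.09814
FV = $1,150.00 * 0.09814 / 0.0189 = $5,971.50

$5,971.50


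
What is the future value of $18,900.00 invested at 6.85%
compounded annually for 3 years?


Formula: FV = P * (1 + r)^n
Substituting: FV = $18,900.00 * (1 + 0.0685)^3
Growth factor: (1.0685)^3 = 1.219898
FV = $18,900.00 * 1.219898 = $23,056.08

$23,056.08


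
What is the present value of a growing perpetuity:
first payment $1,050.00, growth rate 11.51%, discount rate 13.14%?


Formula: PV = C / (r - g)
Spread: r - g = 0.1314 - 0.1151 = 0.0163
Substituting: PV = $1,050.00 / 0.0163
PV = $64,417.18

$64,417.18


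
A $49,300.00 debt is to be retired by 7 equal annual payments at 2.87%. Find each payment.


Formula: PMT = PV * r / (1 - (1+r)^(-n))
Denominator: 1 - (1 + 0.0287)^(-7) = 0.179688
Numerator: $49,300.00 * 0.0287 = 1414.91
PMT = 1414.91 / 0.179688 = $7,874.24

$7,874.24


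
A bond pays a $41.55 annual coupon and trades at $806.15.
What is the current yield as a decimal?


Formula: Current yield = annual coupon / price
Substituting: CY = $41.55 / $806.15
CY = 0.051541

0.051541


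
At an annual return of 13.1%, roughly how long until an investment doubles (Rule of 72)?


Formula: Years ≈ 72 / r
Substituting: Years ≈ 72 / 13.1
Years ≈ 5.5

5.5 years


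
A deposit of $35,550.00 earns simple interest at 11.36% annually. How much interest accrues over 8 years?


Formula: I = P * r * t
Substituting: I = $35,550.00 * 0.1136 * 8
Step: I = $35,550.00 * 0.9088
I = $32,307.84

$32,307.84


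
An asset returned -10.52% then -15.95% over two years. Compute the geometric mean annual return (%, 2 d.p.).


Formula: Geometric mean = ((1+r1)*(1+r2))^(1/2) - 1
Product: (1 + -0.1052) * (1 + -0.1595) = 0.8948 * 0.8405 = 0.752079
Square root: 0.752079^0.5 = 0.867225
Geometric mean = 0.867225 - 1 = -0.132775
As percentage: -13.28%

-13.28%


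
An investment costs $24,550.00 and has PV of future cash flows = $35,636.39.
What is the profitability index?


Formula: PI = PV(cash flows) / initial investment
Substituting: PI = $35,636.39 / $24,550.00
PI = 1.4516

1.4516


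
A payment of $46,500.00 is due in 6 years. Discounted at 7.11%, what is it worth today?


Formula: PV = FV / (1 + r)^n
Substituting: PV = $46,500.00 / (1 + 0.0711)^6
Discount factor: (1.0711)^6 = 1.510011
PV = $46,500.00 / 1.510011 = $30,794.48

$30,794.48


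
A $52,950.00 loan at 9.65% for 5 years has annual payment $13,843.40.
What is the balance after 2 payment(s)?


Formula: Balance = PV*(1+r)^k - PMT*((1+r)^k - 1)/r
Growth: (1 + 0.0965)^2 = 1.202312
Accumulated factor: ((1+r)^k - 1)/r = 2.0965
Balance = $52,950.00 * 1.202312 - $13,843.40 * 2.0965
Balance = $34,639.75

$34,639.75


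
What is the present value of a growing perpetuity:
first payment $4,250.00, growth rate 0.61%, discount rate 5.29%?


Formula: PV = C / (r - g)
Spread: r - g = 0.0529 - 0.0061 = 0.0468
Substituting: PV = $4,250.00 / 0.0468
PV = $90,811.97

$90,811.97


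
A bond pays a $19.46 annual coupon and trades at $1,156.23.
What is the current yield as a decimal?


Formula: Current yield = annual coupon / price
Substituting: CY = $19.46 / $1,156.23
CY = 0.016831

0.016831


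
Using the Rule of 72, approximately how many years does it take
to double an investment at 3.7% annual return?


Formula: Years ≈ 72 / r
Substituting: Years ≈ 72 / 3.7
Years ≈ 19.5

19.5 years


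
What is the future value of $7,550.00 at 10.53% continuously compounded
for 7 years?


Formula: FV = P * e^(r*t)
Exponent: r*t = 0.1053 * 7 = 0.7371
e^(0.7371) = 2.089866
FV = $7,550.00 * 2.089866 = $15,778.49

$15,778.49


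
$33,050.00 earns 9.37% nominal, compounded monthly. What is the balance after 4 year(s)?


Formula: FV = P * (1 + r/m)^(m*t)
Period rate: r/m = 0.0937 / 12 = 0.007808
Total periods: m*t = 12 * 4 = 48
Growth factor: (1 + 0.007808)^48 = 1.452584
FV = $33,050.00 * 1.452584 = $48,007.91

$48,007.91


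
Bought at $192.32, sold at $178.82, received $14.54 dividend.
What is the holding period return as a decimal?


Formula: HPR = (P1 - P0 + D) / P0
Gain: $178.82 - $192.32 + $14.54 = $1.04
HPR = $1.04 / $192.32 = 0.0054

0.0054


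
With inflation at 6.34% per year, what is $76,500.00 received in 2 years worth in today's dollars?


Formula: Real value = nominal / (1 + inflation)^years
Price level: (1 + 0.0634)^2 = 1.13082
Real value = $76,500.00 / 1.13082 = $67,650.05

$67,650.05


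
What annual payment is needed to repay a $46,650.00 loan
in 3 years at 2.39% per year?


Formula: PMT = PV * r / (1 - (1+r)^(-n))
Denominator: 1 - (1 + 0.0239)^(-3) = 0.068405
Numerator: $46,650.00 * 0.0239 = 1114.935
PMT = 1114.935 / 0.068405 = $16,299.14

$16,299.14


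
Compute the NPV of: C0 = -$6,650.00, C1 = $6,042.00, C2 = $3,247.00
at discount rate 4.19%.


Formula: NPV = C0 + C1/(1+r) + C2/(1+r)^2
Discount C1: $6,042.00 / (1 + 0.0419) = $5,799.02
Discount C2: $3,247.00 / (1 + 0.0419)^2 = $2,991.10
NPV = -$6,650.00 + $5,799.02 + $2,991.10 = $2,140.12

$2,140.12


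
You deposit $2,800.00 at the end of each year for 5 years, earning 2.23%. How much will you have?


Formula: FV = PMT * ((1+r)^n - 1) / r
Growth factor: (1 + 0.0223)^5 = 1.116585
Numerator: 1.116585 - 1 = 0.116585
FV = $2,800.00 * 0.116585 / 0.0223 = $14,638.48

$14,638.48


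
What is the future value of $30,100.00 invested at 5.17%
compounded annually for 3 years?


Formula: FV = P * (1 + r)^n
Substituting: FV = $30,100.00 * (1 + 0.0517)^3
Growth factor: (1.0517)^3 = 1.163257
FV = $30,100.00 * 1.163257 = $35,014.03

$35,014.03


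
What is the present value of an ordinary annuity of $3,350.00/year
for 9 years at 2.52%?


Formula: PV = PMT * (1 - (1+r)^(-n)) / r
Discount factor: (1 + 0.0252)^(-9) = 0.799324
Bracket: 1 - 0.799324 = 0.200676
PV = $3,350.00 * 0.200676 / 0.0252 = $26,677.22

$26,677.22


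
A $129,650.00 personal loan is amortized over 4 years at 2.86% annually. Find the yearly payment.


Formula: PMT = PV * r / (1 - (1+r)^(-n))
Denominator: 1 - (1 + 0.0286)^(-4) = 0.106666
Numerator: $129,650.00 * 0.0286 = 3707.99
PMT = 3707.99 / 0.106666 = $34,762.66

$34,762.66


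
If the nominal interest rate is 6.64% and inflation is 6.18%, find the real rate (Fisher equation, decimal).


Formula: (1 + r_real) = (1 + r_nom) / (1 + inflation)
Substituting: (1 + r_real) = 1.0664 / 1.0618
(1 + r_real) = 1.004332
r_real = 1.004332 - 1 = 0.004332

0.004332


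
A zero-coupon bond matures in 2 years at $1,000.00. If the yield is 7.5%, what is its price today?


Formula: Price = FV / (1 + r)^n
Substituting: Price = $1,000.00 / (1 + 0.075)^2
Discount factor: (1.075)^2 = 1.155625
Price = $1,000.00 / 1.155625 = $865.33

$865.33


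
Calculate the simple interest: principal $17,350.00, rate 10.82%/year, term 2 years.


Formula: I = P * r * t
Substituting: I = $17,350.00 * 0.1082 * 2
Step: I = $17,350.00 * 0.2164
I = $3,754.54

$3,754.54


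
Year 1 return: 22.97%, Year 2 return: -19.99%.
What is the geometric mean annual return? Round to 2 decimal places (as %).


Formula: Geometric mean = ((1+r1)*(1+r2))^(1/2) - 1
Product: (1 + 0.2297) * (1 + -0.1999) = 1.2297 * 0.8001 = 0.983883
Square root: 0.983883^0.5 = 0.991909
Geometric mean = 0.991909 - 1 = -0.008091
As percentage: -0.81%

-0.81%


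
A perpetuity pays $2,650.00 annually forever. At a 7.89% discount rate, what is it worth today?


Formula: PV = C / r
Substituting: PV = $2,650.00 / 0.0789
PV = $33,586.82

$33,586.82


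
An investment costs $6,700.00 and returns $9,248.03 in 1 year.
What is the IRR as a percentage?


Formula: IRR = C1/C0 - 1
Substituting: IRR = $9,248.03 / $6,700.00 - 1
Ratio: 1.380303 - 1 = 0.380303
IRR = 38.0303%

38.0303%


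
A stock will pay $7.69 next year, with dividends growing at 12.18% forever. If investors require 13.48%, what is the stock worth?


Formula: P = D1 / (r - g)
Spread: r - g = 0.1348 - 0.1218 = 0.013
Substituting: P = $7.69 / 0.013
P = $591.54

$591.54


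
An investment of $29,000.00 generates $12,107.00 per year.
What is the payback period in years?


Formula: Payback = investment / annual cash flow
Substituting: Payback = $29,000.00 / $12,107.00
Payback = 2.3953 years

2.3953 years


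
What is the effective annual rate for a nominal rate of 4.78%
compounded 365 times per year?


Formula: EAR = (1 + r/m)^m - 1
Period rate: r/m = 0.0478 / 365 = 0.000131
Compounding: (1 + 0.000131)^365 = 1.048958
EAR = 1.048958 - 1 = 0.048958

0.048958


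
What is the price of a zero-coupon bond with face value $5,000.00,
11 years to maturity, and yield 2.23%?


Formula: Price = FV / (1 + r)^n
Substituting: Price = $5,000.00 / (1 + 0.0223)^11
Discount factor: (1.0223)^11 = 1.274565
Price = $5,000.00 / 1.274565 = $3,922.91

$3,922.91


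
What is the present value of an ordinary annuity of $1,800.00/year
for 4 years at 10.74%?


Formula: PV = PMT * (1 - (1+r)^(-n)) / r
Discount factor: (1 + 0.1074)^(-4) = 0.664939
Bracket: 1 - 0.664939 = 0.335061
PV = $1,800.00 * 0.335061 / 0.1074 = $5,615.54

$5,615.54


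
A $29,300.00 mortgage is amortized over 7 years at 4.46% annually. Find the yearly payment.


Formula: PMT = PV * r / (1 - (1+r)^(-n))
Denominator: 1 - (1 + 0.0446)^(-7) = 0.2632
Numerator: $29,300.00 * 0.0446 = 1306.78
PMT = 1306.78 / 0.2632 = $4,964.98

$4,964.98


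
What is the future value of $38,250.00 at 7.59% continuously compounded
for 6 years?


Formula: FV = P * e^(r*t)
Exponent: r*t = 0.0759 * 6 = 0.4554
e^(0.4554) = 1.576804
FV = $38,250.00 * 1.576804 = $60,312.75

$60,312.75


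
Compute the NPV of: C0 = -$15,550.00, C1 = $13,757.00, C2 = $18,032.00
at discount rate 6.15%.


Formula: NPV = C0 + C1/(1+r) + C2/(1+r)^2
Discount C1: $13,757.00 / (1 + 0.0615) = $12,959.96
Discount C2: $18,032.00 / (1 + 0.0615)^2 = $16,003.09
NPV = -$15,550.00 + $12,959.96 + $16,003.09 = $13,413.05

$13,413.05


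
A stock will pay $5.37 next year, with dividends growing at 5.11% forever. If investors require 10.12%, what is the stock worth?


Formula: P = D1 / (r - g)
Spread: r - g = 0.1012 - 0.0511 = 0.0501
Substituting: P = $5.37 / 0.0501
P = $107.19

$107.19


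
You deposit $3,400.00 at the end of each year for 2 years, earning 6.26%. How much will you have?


Formula: FV = PMT * ((1+r)^n - 1) / r
Growth factor: (1 + 0.0626)^2 = 1.129119
Numerator: 1.129119 - 1 = 0.129119
FV = $3,400.00 * 0.129119 / 0.0626 = $7,012.84

$7,012.84


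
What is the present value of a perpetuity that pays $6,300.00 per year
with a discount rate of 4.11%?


Formula: PV = C / r
Substituting: PV = $6,300.00 / 0.0411
PV = $153,284.67

$153,284.67


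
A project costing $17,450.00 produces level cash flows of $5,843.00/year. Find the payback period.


Formula: Payback = investment / annual cash flow
Substituting: Payback = $17,450.00 / $5,843.00
Payback = 2.9865 years

2.9865 years


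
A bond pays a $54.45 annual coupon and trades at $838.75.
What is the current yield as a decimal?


Formula: Current yield = annual coupon / price
Substituting: CY = $54.45 / $838.75
CY = 0.064918

0.064918


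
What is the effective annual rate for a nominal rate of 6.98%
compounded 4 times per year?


Formula: EAR = (1 + r/m)^m - 1
Period rate: r/m = 0.0698 / 4 = 0.01745
Compounding: (1 + 0.01745)^4 = 1.071648
EAR = 1.071648 - 1 = 0.071648

0.071648


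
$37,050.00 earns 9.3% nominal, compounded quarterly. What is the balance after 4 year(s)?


Formula: FV = P * (1 + r/m)^(m*t)
Period rate: r/m = 0.093 / 4 = 0.02325
Total periods: m*t = 4 * 4 = 16
Growth factor: (1 + 0.02325)^16 = 1.444468
FV = $37,050.00 * 1.444468 = $53,517.56

$53,517.56


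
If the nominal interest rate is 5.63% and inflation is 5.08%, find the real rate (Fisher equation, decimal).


Formula: (1 + r_real) = (1 + r_nom) / (1 + inflation)
Substituting: (1 + r_real) = 1.0563 / 1.0508
(1 + r_real) = 1.005234
r_real = 1.005234 - 1 = 0.005234

0.005234


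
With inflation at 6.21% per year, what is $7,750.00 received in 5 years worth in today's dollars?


Formula: Real value = nominal / (1 + inflation)^years
Price level: (1 + 0.0621)^5 = 1.351534
Real value = $7,750.00 / 1.351534 = $5,734.22

$5,734.22


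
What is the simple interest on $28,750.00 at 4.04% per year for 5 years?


Formula: I = P * r * t
Substituting: I = $28,750.00 * 0.0404 * 5
Step: I = $28,750.00 * 0.202
I = $5,807.50

$5,807.50


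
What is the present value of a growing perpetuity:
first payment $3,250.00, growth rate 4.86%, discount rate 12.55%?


Formula: PV = C / (r - g)
Spread: r - g = 0.1255 - 0.0486 = 0.0769
Substituting: PV = $3,250.00 / 0.0769
PV = $42,262.68

$42,262.68


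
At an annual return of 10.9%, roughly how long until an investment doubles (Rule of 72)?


Formula: Years ≈ 72 / r
Substituting: Years ≈ 72 / 10.9
Years ≈ 6.6

6.6 years


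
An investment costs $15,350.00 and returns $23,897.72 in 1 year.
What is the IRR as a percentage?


Formula: IRR = C1/C0 - 1
Substituting: IRR = $23,897.72 / $15,350.00 - 1
Ratio: 1.556855 - 1 = 0.556855
IRR = 55.6855%

55.6855%


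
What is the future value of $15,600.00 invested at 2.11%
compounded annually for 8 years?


Formula: FV = P * (1 + r)^n
Substituting: FV = $15,600.00 * (1 + 0.0211)^8
Growth factor: (1.0211)^8 = 1.181806
FV = $15,600.00 * 1.181806 = $18,436.17

$18,436.17


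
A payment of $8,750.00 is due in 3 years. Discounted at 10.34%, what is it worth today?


Formula: PV = FV / (1 + r)^n
Substituting: PV = $8,750.00 / (1 + 0.1034)^3
Discount factor: (1.1034)^3 = 1.34338
PV = $8,750.00 / 1.34338 = $6,513.42

$6,513.42


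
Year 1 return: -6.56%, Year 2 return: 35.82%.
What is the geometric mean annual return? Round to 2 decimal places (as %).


Formula: Geometric mean = ((1+r1)*(1+r2))^(1/2) - 1
Product: (1 + -0.0656) * (1 + 0.3582) = 0.9344 * 1.3582 = 1.269102
Square root: 1.269102^0.5 = 1.126544
Geometric mean = 1.126544 - 1 = 0.126544
As percentage: 12.65%

12.65%


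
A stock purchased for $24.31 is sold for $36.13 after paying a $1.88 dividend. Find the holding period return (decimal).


Formula: HPR = (P1 - P0 + D) / P0
Gain: $36.13 - $24.31 + $1.88 = $13.70
HPR = $13.70 / $24.31 = 0.5636

0.5636


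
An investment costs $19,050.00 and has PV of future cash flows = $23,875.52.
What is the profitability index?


Formula: PI = PV(cash flows) / initial investment
Substituting: PI = $23,875.52 / $19,050.00
PI = 1.2533

1.2533


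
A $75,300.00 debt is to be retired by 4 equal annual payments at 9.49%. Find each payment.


Formula: PMT = PV * r / (1 - (1+r)^(-n))
Denominator: 1 - (1 + 0.0949)^(-4) = 0.304172
Numerator: $75,300.00 * 0.0949 = 7145.97
PMT = 7145.97 / 0.304172 = $23,493.22

$23,493.22


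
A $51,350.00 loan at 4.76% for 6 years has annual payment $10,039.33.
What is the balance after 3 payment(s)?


Formula: Balance = PV*(1+r)^k - PMT*((1+r)^k - 1)/r
Growth: (1 + 0.0476)^3 = 1.149705
Accumulated factor: ((1+r)^k - 1)/r = 3.145066
Balance = $51,350.00 * 1.149705 - $10,039.33 * 3.145066
Balance = $27,463.01

$27,463.01


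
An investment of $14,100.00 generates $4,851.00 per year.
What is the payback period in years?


Formula: Payback = investment / annual cash flow
Substituting: Payback = $14,100.00 / $4,851.00
Payback = 2.9066 years

2.9066 years


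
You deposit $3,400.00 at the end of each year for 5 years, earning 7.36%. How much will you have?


Formula: FV = PMT * ((1+r)^n - 1) / r
Growth factor: (1 + 0.0736)^5 = 1.426305
Numerator: 1.426305 - 1 = 0.426305
FV = $3,400.00 * 0.426305 / 0.0736 = $19,693.45

$19,693.45


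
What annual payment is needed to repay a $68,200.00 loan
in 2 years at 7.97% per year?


Formula: PMT = PV * r / (1 - (1+r)^(-n))
Denominator: 1 - (1 + 0.0797)^(-2) = 0.142185
Numerator: $68,200.00 * 0.0797 = 5435.54
PMT = 5435.54 / 0.142185 = $38,228.73

$38,228.73


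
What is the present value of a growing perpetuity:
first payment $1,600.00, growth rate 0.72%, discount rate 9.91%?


Formula: PV = C / (r - g)
Spread: r - g = 0.0991 - 0.0072 = 0.0919
Substituting: PV = $1,600.00 / 0.0919
PV = $17,410.23

$17,410.23


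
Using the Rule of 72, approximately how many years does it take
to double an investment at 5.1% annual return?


Formula: Years ≈ 72 / r
Substituting: Years ≈ 72 / 5.1
Years ≈ 14.1

14.1 years


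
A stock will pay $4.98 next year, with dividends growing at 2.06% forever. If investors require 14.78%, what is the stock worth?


Formula: P = D1 / (r - g)
Spread: r - g = 0.1478 - 0.0206 = 0.1272
Substituting: P = $4.98 / 0.1272
P = $39.15

$39.15


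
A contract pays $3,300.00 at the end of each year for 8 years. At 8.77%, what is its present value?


Formula: PV = PMT * (1 - (1+r)^(-n)) / r
Discount factor: (1 + 0.0877)^(-8) = 0.510419
Bracket: 1 - 0.510419 = 0.489581
PV = $3,300.00 * 0.489581 / 0.0877 = $18,422.08

$18,422.08


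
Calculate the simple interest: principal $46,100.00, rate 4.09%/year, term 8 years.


Formula: I = P * r * t
Substituting: I = $46,100.00 * 0.0409 * 8
Step: I = $46,100.00 * 0.3272
I = $15,083.92

$15,083.92


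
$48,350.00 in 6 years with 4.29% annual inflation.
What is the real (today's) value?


Formula: Real value = nominal / (1 + inflation)^years
Price level: (1 + 0.0429)^6 = 1.286637
Real value = $48,350.00 / 1.286637 = $37,578.59

$37,578.59


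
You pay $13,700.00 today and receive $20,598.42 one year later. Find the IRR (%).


Formula: IRR = C1/C0 - 1
Substituting: IRR = $20,598.42 / $13,700.00 - 1
Ratio: 1.503534 - 1 = 0.503534
IRR = 50.3534%

50.3534%


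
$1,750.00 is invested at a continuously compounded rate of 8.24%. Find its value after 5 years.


Formula: FV = P * e^(r*t)
Exponent: r*t = 0.0824 * 5 = 0.412
e^(0.412) = 1.509834
FV = $1,750.00 * 1.509834 = $2,642.21

$2,642.21


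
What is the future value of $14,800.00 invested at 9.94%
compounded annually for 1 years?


Formula: FV = P * (1 + r)^n
Substituting: FV = $14,800.00 * (1 + 0.0994)^1
Growth factor: (1.0994)^1 = 1.0994
FV = $14,800.00 * 1.0994 = $16,271.12

$16,271.12


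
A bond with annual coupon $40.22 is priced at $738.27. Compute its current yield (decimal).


Formula: Current yield = annual coupon / price
Substituting: CY = $40.22 / $738.27
CY = 0.054479

0.054479


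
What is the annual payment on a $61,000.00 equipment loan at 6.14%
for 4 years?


Formula: PMT = PV * r / (1 - (1+r)^(-n))
Denominator: 1 - (1 + 0.0614)^(-4) = 0.212077
Numerator: $61,000.00 * 0.0614 = 3745.4
PMT = 3745.4 / 0.212077 = $17,660.55

$17,660.55


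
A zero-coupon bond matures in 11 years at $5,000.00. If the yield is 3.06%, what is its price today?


Formula: Price = FV / (1 + r)^n
Substituting: Price = $5,000.00 / (1 + 0.0306)^11
Discount factor: (1.0306)^11 = 1.39313
Price = $5,000.00 / 1.39313 = $3,589.04

$3,589.04


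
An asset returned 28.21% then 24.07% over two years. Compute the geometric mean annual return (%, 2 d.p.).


Formula: Geometric mean = ((1+r1)*(1+r2))^(1/2) - 1
Product: (1 + 0.2821) * (1 + 0.2407) = 1.2821 * 1.2407 = 1.590701
Square root: 1.590701^0.5 = 1.26123
Geometric mean = 1.26123 - 1 = 0.26123
As percentage: 26.12%

26.12%


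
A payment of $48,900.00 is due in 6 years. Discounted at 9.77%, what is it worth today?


Formula: PV = FV / (1 + r)^n
Substituting: PV = $48,900.00 / (1 + 0.0977)^6
Discount factor: (1.0977)^6 = 1.749452
PV = $48,900.00 / 1.749452 = $27,951.61

$27,951.61


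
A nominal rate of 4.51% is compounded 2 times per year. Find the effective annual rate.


Formula: EAR = (1 + r/m)^m - 1
Period rate: r/m = 0.0451 / 2 = 0.02255
Compounding: (1 + 0.02255)^2 = 1.045609
EAR = 1.045609 - 1 = 0.045609

0.045609


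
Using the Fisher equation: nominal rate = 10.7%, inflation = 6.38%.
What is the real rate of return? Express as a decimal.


Formula: (1 + r_real) = (1 + r_nom) / (1 + inflation)
Substituting: (1 + r_real) = 1.107 / 1.0638
(1 + r_real) = 1.040609
r_real = 1.040609 - 1 = 0.040609

0.040609


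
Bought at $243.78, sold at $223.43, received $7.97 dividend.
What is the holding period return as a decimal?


Formula: HPR = (P1 - P0 + D) / P0
Gain: $223.43 - $243.78 + $7.97 = -$12.38
HPR = -$12.38 / $243.78 = -0.0508

-0.0508


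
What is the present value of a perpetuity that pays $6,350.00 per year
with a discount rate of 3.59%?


Formula: PV = C / r
Substituting: PV = $6,350.00 / 0.0359
PV = $176,880.22

$176,880.22


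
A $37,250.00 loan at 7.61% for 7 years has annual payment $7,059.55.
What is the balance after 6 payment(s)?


Formula: Balance = PV*(1+r)^k - PMT*((1+r)^k - 1)/r
Growth: (1 + 0.0761)^6 = 1.552801
Accumulated factor: ((1+r)^k - 1)/r = 7.264139
Balance = $37,250.00 * 1.552801 - $7,059.55 * 7.264139
Balance = $6,560.29

$6,560.29


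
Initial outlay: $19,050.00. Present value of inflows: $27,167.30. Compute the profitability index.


Formula: PI = PV(cash flows) / initial investment
Substituting: PI = $27,167.30 / $19,050.00
PI = 1.4261

1.4261


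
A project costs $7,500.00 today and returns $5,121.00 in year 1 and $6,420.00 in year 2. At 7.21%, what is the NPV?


Formula: NPV = C0 + C1/(1+r) + C2/(1+r)^2
Discount C1: $5,121.00 / (1 + 0.0721) = $4,776.61
Discount C2: $6,420.00 / (1 + 0.0721)^2 = $5,585.53
NPV = -$7,500.00 + $4,776.61 + $5,585.53 = $2,862.14

$2,862.14


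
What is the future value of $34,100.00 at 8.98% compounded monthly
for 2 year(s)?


Formula: FV = P * (1 + r/m)^(m*t)
Period rate: r/m = 0.0898 / 12 = 0.007483
Total periods: m*t = 12 * 2 = 24
Growth factor: (1 + 0.007483)^24 = 1.195939
FV = $34,100.00 * 1.195939 = $40,781.51

$40,781.51


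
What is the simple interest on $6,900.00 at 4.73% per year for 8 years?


Formula: I = P * r * t
Substituting: I = $6,900.00 * 0.0473 * 8
Step: I = $6,900.00 * 0.3784
I = $2,610.96

$2,610.96


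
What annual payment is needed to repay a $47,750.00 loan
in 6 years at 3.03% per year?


Formula: PMT = PV * r / (1 - (1+r)^(-n))
Denominator: 1 - (1 + 0.0303)^(-6) = 0.163978
Numerator: $47,750.00 * 0.0303 = 1446.825
PMT = 1446.825 / 0.163978 = $8,823.30

$8,823.30
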